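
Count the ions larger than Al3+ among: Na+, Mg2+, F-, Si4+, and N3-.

Each ion has 10 electrons. The ranking follows nuclear charge in reverse — greater Z gives a smaller radius. Si4+ (Z=14), Al3+ (Z=13), Mg2+ (Z=12), Na+ (Z=11), F- (Z=9), N3- (Z=7).
Ordering all of them (including Al3+) by radius gives Si4+ < Al3+ < Mg2+ < Na+ < F- < N3-. That's 4.

4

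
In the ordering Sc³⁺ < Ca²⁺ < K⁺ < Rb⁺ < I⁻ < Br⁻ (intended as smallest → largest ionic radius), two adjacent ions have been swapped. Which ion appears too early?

I⁻

Compare adjacent ions: Br⁻ and I⁻ are in one column with the same charge; the lighter period-4 ion has one fewer shell and is smaller — yet in this increasing list I⁻ sits before Br⁻. Nothing else is reversed, so I⁻ should move one place to the right.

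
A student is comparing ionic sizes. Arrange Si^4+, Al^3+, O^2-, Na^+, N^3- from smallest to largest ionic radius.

Each ion has 10 electrons. The ranking follows nuclear charge in reverse — greater Z gives a smaller radius. Si^4+ (Z=14), Al^3+ (Z=13), Na^+ (Z=11), O^2- (Z=8), N^3- (Z=7).

Si^4+ < Al^3+ < Na^+ < O^2- < N^3-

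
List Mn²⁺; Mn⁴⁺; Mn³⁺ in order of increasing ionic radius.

Mn⁴⁺ < Mn³⁺ < Mn²⁺

These are all Mn ions. Removing more electrons (higher positive charge) pulls the remaining electrons in closer, so Mn⁴⁺ is smallest and Mn²⁺ is largest.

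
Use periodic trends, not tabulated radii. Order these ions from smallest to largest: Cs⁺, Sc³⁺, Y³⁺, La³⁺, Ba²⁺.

Sc³⁺ < Y³⁺ < La³⁺ < Ba²⁺ < Cs⁺

Tabulating Z and e⁻: Sc³⁺ has 18 e⁻ (Z=21), Y³⁺ has 36 e⁻ (Z=39), La³⁺ has 54 e⁻ (Z=57), Ba²⁺ has 54 e⁻ (Z=56), Cs⁺ has 54 e⁻ (Z=55). Sc³⁺ < Y³⁺ (same group, 1 shell fewer); Y³⁺ < La³⁺ (same group, period 5 vs 6); La³⁺ < Ba²⁺ (both 54 e⁻, Z=57>56); Ba²⁺ < Cs⁺ (both 54 e⁻, Z=56>55).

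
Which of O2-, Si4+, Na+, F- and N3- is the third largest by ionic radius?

These species are isoelectronic with 10 electrons. The only difference is the number of protons: Si4+ (Z=14), Na+ (Z=11), F- (Z=9), O2- (Z=8), N3- (Z=7). The strongest nuclear pull (Si4+) gives the smallest ion.
Full ascending order: Si4+ < Na+ < F- < O2- < N3-. Counting from the largest, position 3 is F-.

F-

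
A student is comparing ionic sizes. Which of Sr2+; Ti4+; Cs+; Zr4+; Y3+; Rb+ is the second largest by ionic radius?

Rb+

Tabulating Z and e⁻: Ti4+ has 18 e⁻ (Z=22), Zr4+ has 36 e⁻ (Z=40), Y3+ has 36 e⁻ (Z=39), Sr2+ has 36 e⁻ (Z=38), Rb+ has 36 e⁻ (Z=37), Cs+ has 54 e⁻ (Z=55). Ti4+ < Zr4+ (same group, period 4 vs 5); Zr4+ < Y3+ (isoelectronic, higher Z=40 is smaller); Y3+ < Sr2+ (isoelectronic, higher Z=39 is smaller); Sr2+ < Rb+ (isoelectronic, higher Z=38 is smaller); Rb+ < Cs+ (same group, period 5 vs 6).
Full ascending order: Ti4+ < Zr4+ < Y3+ < Sr2+ < Rb+ < Cs+. Counting from the largest, position 2 is Rb+.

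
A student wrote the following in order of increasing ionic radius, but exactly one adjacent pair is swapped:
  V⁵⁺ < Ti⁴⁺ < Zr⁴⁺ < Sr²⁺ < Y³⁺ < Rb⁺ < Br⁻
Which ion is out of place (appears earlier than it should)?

Sr²⁺

The pair Sr²⁺, Y³⁺ is the wrong way round — they are isoelectronic (36 e⁻) and Y has more protons than Sr (39 vs 38), making Y³⁺ smaller. All other adjacent pairs agree with periodic trends, so Sr²⁺ is the misplaced ion.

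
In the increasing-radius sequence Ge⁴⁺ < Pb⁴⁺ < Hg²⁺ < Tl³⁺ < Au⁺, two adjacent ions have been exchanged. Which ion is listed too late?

Check each adjacent pair. Hg²⁺ and Tl³⁺ are reversed: they are isoelectronic (78 e⁻) and Tl has more protons than Hg (81 vs 80), making Tl³⁺ smaller. No other neighbouring pair contradicts the periodic trends, so Tl³⁺ is the ion listed too late.

Tl³⁺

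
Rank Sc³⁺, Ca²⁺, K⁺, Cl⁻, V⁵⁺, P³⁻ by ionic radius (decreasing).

P³⁻ > Cl⁻ > K⁺ > Ca²⁺ > Sc³⁺ > V⁵⁺

All of these have 18 electrons (isoelectronic). With the same electron cloud, the ion with the most protons pulls it in tightest. Nuclear charges: V⁵⁺ (Z=23), Sc³⁺ (Z=21), Ca²⁺ (Z=20), K⁺ (Z=19), Cl⁻ (Z=17), P³⁻ (Z=15). Highest Z is smallest.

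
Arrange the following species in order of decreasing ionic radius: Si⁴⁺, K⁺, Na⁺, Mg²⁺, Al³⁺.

K⁺ > Na⁺ > Mg²⁺ > Al³⁺ > Si⁴⁺

Tabulating Z and e⁻: Si⁴⁺: 10 e⁻, Z=14, Al³⁺: 10 e⁻, Z=13, Mg²⁺: 10 e⁻, Z=12, Na⁺: 10 e⁻, Z=11, K⁺: 18 e⁻, Z=19. Si⁴⁺ < Al³⁺ (isoelectronic, higher Z=14 is smaller); Al³⁺ < Mg²⁺ (both 10 e⁻, Z=13>12); Mg²⁺ < Na⁺ (both 10 e⁻, Z=12>11); Na⁺ < K⁺ (same group, period 3 vs 4).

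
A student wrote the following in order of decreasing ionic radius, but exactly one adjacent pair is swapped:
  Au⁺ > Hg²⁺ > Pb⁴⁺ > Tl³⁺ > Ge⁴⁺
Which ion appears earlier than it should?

Compare adjacent ions: both have 78 electrons but Z(Pb)=82 > Z(Tl)=81, so Pb⁴⁺ should be the smaller of the two — yet in this decreasing list Pb⁴⁺ sits before Tl³⁺. Nothing else is reversed, so Pb⁴⁺ should move one place to the right.

Pb⁴⁺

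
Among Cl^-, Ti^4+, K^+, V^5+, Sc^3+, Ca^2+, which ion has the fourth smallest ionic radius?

Isoelectronic series (18 e⁻ each). Size is set by nuclear charge: more protons means a smaller ion. V^5+ (Z=23), Ti^4+ (Z=22), Sc^3+ (Z=21), Ca^2+ (Z=20), K^+ (Z=19), Cl^- (Z=17).
Full ascending order: V^5+ < Ti^4+ < Sc^3+ < Ca^2+ < K^+ < Cl^-. Counting from the smallest, position 4 is Ca^2+.

Ca^2+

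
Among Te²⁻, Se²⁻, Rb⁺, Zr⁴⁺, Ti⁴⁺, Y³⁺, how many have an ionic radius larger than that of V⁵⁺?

Work out protons and electrons: V⁵⁺ has 18 e⁻ (Z=23), Ti⁴⁺ has 18 e⁻ (Z=22), Zr⁴⁺ has 36 e⁻ (Z=40), Y³⁺ has 36 e⁻ (Z=39), Rb⁺ has 36 e⁻ (Z=37), Se²⁻ has 36 e⁻ (Z=34), Te²⁻ has 54 e⁻ (Z=52). V⁵⁺ < Ti⁴⁺ (both 18 e⁻, Z=23>22); Ti⁴⁺ < Zr⁴⁺ (same group, period 4 vs 5); Zr⁴⁺ < Y³⁺ (both 36 e⁻, Z=40>39); Y³⁺ < Rb⁺ (both 36 e⁻, Z=39>37); Rb⁺ < Se²⁻ (isoelectronic, higher Z=37 is smaller); Se²⁻ < Te²⁻ (same group, period 4 vs 5).
Overall: V⁵⁺ < Ti⁴⁺ < Zr⁴⁺ < Y³⁺ < Rb⁺ < Se²⁻ < Te²⁻. V⁵⁺ has 0 below it and 6 above. Count: 6.

6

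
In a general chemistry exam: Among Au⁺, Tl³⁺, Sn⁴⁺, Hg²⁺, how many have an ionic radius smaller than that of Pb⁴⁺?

1

First list Z and electron count for each: Sn⁴⁺ (Z=50, 46 e⁻), Pb⁴⁺ (Z=82, 78 e⁻), Tl³⁺ (Z=81, 78 e⁻), Hg²⁺ (Z=80, 78 e⁻), Au⁺ (Z=79, 78 e⁻). Sn⁴⁺ < Pb⁴⁺ (same group, 1 shell fewer); Pb⁴⁺ < Tl³⁺ (both 78 e⁻, Z=82>81); Tl³⁺ < Hg²⁺ (isoelectronic, higher Z=81 is smaller); Hg²⁺ < Au⁺ (both 78 e⁻, Z=80>79).
Ordering all of them (including Pb⁴⁺) by radius gives Sn⁴⁺ < Pb⁴⁺ < Tl³⁺ < Hg²⁺ < Au⁺. That's 1.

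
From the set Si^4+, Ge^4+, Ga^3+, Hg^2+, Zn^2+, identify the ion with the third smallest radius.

Ga^3+

First list Z and electron count for each: Si^4+ (Z=14, 10 e⁻), Ge^4+ (Z=32, 28 e⁻), Ga^3+ (Z=31, 28 e⁻), Zn^2+ (Z=30, 28 e⁻), Hg^2+ (Z=80, 78 e⁻). Si^4+ < Ge^4+ (same group, 1 shell fewer); Ge^4+ < Ga^3+ (both 28 e⁻, Z=32>31); Ga^3+ < Zn^2+ (both 28 e⁻, Z=31>30); Zn^2+ < Hg^2+ (same group, 2 shells fewer).
Full ascending order: Si^4+ < Ge^4+ < Ga^3+ < Zn^2+ < Hg^2+. Counting from the smallest, position 3 is Ga^3+.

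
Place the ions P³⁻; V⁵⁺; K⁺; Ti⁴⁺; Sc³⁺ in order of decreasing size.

P³⁻ > K⁺ > Sc³⁺ > Ti⁴⁺ > V⁵⁺

Isoelectronic series (18 e⁻ each). Size is set by nuclear charge: more protons means a smaller ion. V⁵⁺ (Z=23), Ti⁴⁺ (Z=22), Sc³⁺ (Z=21), K⁺ (Z=19), P³⁻ (Z=15).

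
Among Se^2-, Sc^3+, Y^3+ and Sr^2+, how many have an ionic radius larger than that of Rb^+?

1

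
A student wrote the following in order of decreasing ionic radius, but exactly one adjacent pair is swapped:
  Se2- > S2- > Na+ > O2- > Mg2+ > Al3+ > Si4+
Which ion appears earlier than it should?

Na+

Check each adjacent pair. Na+ and O2- are reversed: they are isoelectronic (10 e⁻) and Na has more protons than O (11 vs 8), making Na+ smaller. No other neighbouring pair contradicts the periodic trends, so Na+ is the ion listed too early.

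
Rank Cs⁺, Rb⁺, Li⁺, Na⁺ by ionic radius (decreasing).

Cs⁺ > Rb⁺ > Na⁺ > Li⁺

These ions sit in one column with identical charge. Each step down the periodic table adds a principal shell, increasing the radius.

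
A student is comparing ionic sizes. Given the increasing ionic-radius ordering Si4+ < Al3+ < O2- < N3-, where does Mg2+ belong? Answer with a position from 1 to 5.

3

All of these have 10 electrons (isoelectronic). With the same electron cloud, the ion with the most protons pulls it in tightest. Nuclear charges: Si4+ (Z=14), Al3+ (Z=13), Mg2+ (Z=12), O2- (Z=8), N3- (Z=7). Highest Z is smallest.
With Mg2+ included the full order is Si4+ < Al3+ < Mg2+ < O2- < N3-, so it takes position 3.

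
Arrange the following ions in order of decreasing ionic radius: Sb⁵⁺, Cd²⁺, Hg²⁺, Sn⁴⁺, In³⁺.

Work out protons and electrons: Sb⁵⁺ has 46 e⁻ (Z=51), Sn⁴⁺ has 46 e⁻ (Z=50), In³⁺ has 46 e⁻ (Z=49), Cd²⁺ has 46 e⁻ (Z=48), Hg²⁺ has 78 e⁻ (Z=80). Sb⁵⁺ < Sn⁴⁺ (both 46 e⁻, Z=51>50); Sn⁴⁺ < In³⁺ (isoelectronic, higher Z=50 is smaller); In³⁺ < Cd²⁺ (both 46 e⁻, Z=49>48); Cd²⁺ < Hg²⁺ (same group, period 5 vs 6).

Hg²⁺ > Cd²⁺ > In³⁺ > Sn⁴⁺ > Sb⁵⁺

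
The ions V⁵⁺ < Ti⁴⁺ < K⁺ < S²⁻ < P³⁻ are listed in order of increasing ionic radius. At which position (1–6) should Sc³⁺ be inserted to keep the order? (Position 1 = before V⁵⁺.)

These species are isoelectronic with 18 electrons. The only difference is the number of protons: V⁵⁺ (Z=23), Ti⁴⁺ (Z=22), Sc³⁺ (Z=21), K⁺ (Z=19), S²⁻ (Z=16), P³⁻ (Z=15). The strongest nuclear pull (V⁵⁺) gives the smallest ion.
With Sc³⁺ included the full order is V⁵⁺ < Ti⁴⁺ < Sc³⁺ < K⁺ < S²⁻ < P³⁻, so it takes position 3.

3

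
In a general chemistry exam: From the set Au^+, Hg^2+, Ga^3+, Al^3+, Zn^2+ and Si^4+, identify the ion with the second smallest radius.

Al^3+

First list Z and electron count for each: Si^4+ (Z=14, 10 e⁻), Al^3+ (Z=13, 10 e⁻), Ga^3+ (Z=31, 28 e⁻), Zn^2+ (Z=30, 28 e⁻), Hg^2+ (Z=80, 78 e⁻), Au^+ (Z=79, 78 e⁻). Si^4+ < Al^3+ (isoelectronic, higher Z=14 is smaller); Al^3+ < Ga^3+ (same group, period 3 vs 4); Ga^3+ < Zn^2+ (isoelectronic, higher Z=31 is smaller); Zn^2+ < Hg^2+ (same group, period 4 vs 6); Hg^2+ < Au^+ (isoelectronic, higher Z=80 is smaller).
Full ascending order: Si^4+ < Al^3+ < Ga^3+ < Zn^2+ < Hg^2+ < Au^+. Counting from the smallest, position 2 is Al^3+.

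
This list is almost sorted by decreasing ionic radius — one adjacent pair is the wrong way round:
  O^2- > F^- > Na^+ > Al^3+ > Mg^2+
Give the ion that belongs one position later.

Al^3+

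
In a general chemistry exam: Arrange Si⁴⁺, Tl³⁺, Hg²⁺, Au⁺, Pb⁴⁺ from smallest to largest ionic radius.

Si⁴⁺ < Pb⁴⁺ < Tl³⁺ < Hg²⁺ < Au⁺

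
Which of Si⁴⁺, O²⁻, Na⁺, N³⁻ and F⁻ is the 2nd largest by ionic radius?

O²⁻

Each ion has 10 electrons. The ranking follows nuclear charge in reverse — greater Z gives a smaller radius. Si⁴⁺ (Z=14), Na⁺ (Z=11), F⁻ (Z=9), O²⁻ (Z=8), N³⁻ (Z=7).
Ordering: Si⁴⁺ < Na⁺ < F⁻ < O²⁻ < N³⁻. The 2nd largest is O²⁻.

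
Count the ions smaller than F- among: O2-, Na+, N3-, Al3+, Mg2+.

3

These species are isoelectronic with 10 electrons. The only difference is the number of protons: Al3+ (Z=13), Mg2+ (Z=12), Na+ (Z=11), F- (Z=9), O2- (Z=8), N3- (Z=7). The strongest nuclear pull (Al3+) gives the smallest ion.
Relative to F-, the ions that are smaller are Al3+, Mg2+, Na+. So 3 are smaller.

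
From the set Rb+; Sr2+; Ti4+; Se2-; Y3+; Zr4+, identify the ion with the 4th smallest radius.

First list Z and electron count for each: Ti4+: 18 e⁻, Z=22, Zr4+: 36 e⁻, Z=40, Y3+: 36 e⁻, Z=39, Sr2+: 36 e⁻, Z=38, Rb+: 36 e⁻, Z=37, Se2-: 36 e⁻, Z=34. Ti4+ < Zr4+ (same group, period 4 vs 5); Zr4+ < Y3+ (both 36 e⁻, Z=40>39); Y3+ < Sr2+ (both 36 e⁻, Z=39>38); Sr2+ < Rb+ (both 36 e⁻, Z=38>37); Rb+ < Se2- (isoelectronic, higher Z=37 is smaller).
So the order is Ti4+ < Zr4+ < Y3+ < Sr2+ < Rb+ < Se2-; the 4th-smallest ion is Sr2+.

Sr2+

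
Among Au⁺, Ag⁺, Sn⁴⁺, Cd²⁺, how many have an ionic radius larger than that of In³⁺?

Tabulating Z and e⁻: Sn⁴⁺: 46 e⁻, Z=50, In³⁺: 46 e⁻, Z=49, Cd²⁺: 46 e⁻, Z=48, Ag⁺: 46 e⁻, Z=47, Au⁺: 78 e⁻, Z=79. Sn⁴⁺ < In³⁺ (both 46 e⁻, Z=50>49); In³⁺ < Cd²⁺ (both 46 e⁻, Z=49>48); Cd²⁺ < Ag⁺ (isoelectronic, higher Z=48 is smaller); Ag⁺ < Au⁺ (same group, 1 shell fewer).
Overall: Sn⁴⁺ < In³⁺ < Cd²⁺ < Ag⁺ < Au⁺. In³⁺ has 1 below it and 3 above. So 3 are larger.

3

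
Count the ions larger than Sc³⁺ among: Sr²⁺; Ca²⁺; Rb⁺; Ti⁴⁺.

3

Electron counts and nuclear charges: Ti⁴⁺: 18 e⁻, Z=22, Sc³⁺: 18 e⁻, Z=21, Ca²⁺: 18 e⁻, Z=20, Sr²⁺: 36 e⁻, Z=38, Rb⁺: 36 e⁻, Z=37. Ti⁴⁺ < Sc³⁺ (isoelectronic, higher Z=22 is smaller); Sc³⁺ < Ca²⁺ (isoelectronic, higher Z=21 is smaller); Ca²⁺ < Sr²⁺ (same group, period 4 vs 5); Sr²⁺ < Rb⁺ (both 36 e⁻, Z=38>37).
Relative to Sc³⁺, the ions that are larger are Ca²⁺, Sr²⁺, Rb⁺. Count: 3.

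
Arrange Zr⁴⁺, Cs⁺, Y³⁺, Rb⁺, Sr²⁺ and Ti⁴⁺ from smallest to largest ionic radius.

Ti⁴⁺ < Zr⁴⁺ < Y³⁺ < Sr²⁺ < Rb⁺ < Cs⁺

Ti⁴⁺ (Z=22, 18 e⁻), Zr⁴⁺ (Z=40, 36 e⁻), Y³⁺ (Z=39, 36 e⁻), Sr²⁺ (Z=38, 36 e⁻), Rb⁺ (Z=37, 36 e⁻), Cs⁺ (Z=55, 54 e⁻). Ti⁴⁺ < Zr⁴⁺ (same group, 1 shell fewer); Zr⁴⁺ < Y³⁺ (both 36 e⁻, Z=40>39); Y³⁺ < Sr²⁺ (isoelectronic, higher Z=39 is smaller); Sr²⁺ < Rb⁺ (isoelectronic, higher Z=38 is smaller); Rb⁺ < Cs⁺ (same group, 1 shell fewer).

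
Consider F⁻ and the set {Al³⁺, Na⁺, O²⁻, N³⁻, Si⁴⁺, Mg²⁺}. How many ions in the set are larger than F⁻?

2

All of these have 10 electrons (isoelectronic). With the same electron cloud, the ion with the most protons pulls it in tightest. Nuclear charges: Si⁴⁺ (Z=14), Al³⁺ (Z=13), Mg²⁺ (Z=12), Na⁺ (Z=11), F⁻ (Z=9), O²⁻ (Z=8), N³⁻ (Z=7). Highest Z is smallest.
Relative to F⁻, the ions that are larger are O²⁻, N³⁻. Count: 2.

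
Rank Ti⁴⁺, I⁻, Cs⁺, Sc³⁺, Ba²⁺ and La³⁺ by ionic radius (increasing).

Work out protons and electrons: Ti⁴⁺: 18 e⁻, Z=22, Sc³⁺: 18 e⁻, Z=21, La³⁺: 54 e⁻, Z=57, Ba²⁺: 54 e⁻, Z=56, Cs⁺: 54 e⁻, Z=55, I⁻: 54 e⁻, Z=53. Ti⁴⁺ < Sc³⁺ (isoelectronic, higher Z=22 is smaller); Sc³⁺ < La³⁺ (same group, 2 shells fewer); La³⁺ < Ba²⁺ (both 54 e⁻, Z=57>56); Ba²⁺ < Cs⁺ (both 54 e⁻, Z=56>55); Cs⁺ < I⁻ (both 54 e⁻, Z=55>53).

Ti⁴⁺ < Sc³⁺ < La³⁺ < Ba²⁺ < Cs⁺ < I⁻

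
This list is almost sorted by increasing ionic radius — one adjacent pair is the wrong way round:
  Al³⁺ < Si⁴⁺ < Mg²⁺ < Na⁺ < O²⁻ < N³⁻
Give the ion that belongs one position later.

Scanning neighbour by neighbour, only Al³⁺/Si⁴⁺ violates a trend: both have 10 electrons but Z(Si)=14 > Z(Al)=13, so Si⁴⁺ should be the smaller of the two. That makes Al³⁺ the one sitting a position early relative to where it belongs.

Al³⁺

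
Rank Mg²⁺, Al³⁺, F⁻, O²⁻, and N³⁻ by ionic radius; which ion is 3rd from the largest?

These species are isoelectronic with 10 electrons. The only difference is the number of protons: Al³⁺ (Z=13), Mg²⁺ (Z=12), F⁻ (Z=9), O²⁻ (Z=8), N³⁻ (Z=7). The strongest nuclear pull (Al³⁺) gives the smallest ion.
That gives Al³⁺ < Mg²⁺ < F⁻ < O²⁻ < N³⁻. From the largest end, number 3 is F⁻.

F⁻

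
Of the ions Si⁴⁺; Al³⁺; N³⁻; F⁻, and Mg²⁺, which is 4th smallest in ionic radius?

These species are isoelectronic with 10 electrons. The only difference is the number of protons: Si⁴⁺ (Z=14), Al³⁺ (Z=13), Mg²⁺ (Z=12), F⁻ (Z=9), N³⁻ (Z=7). The strongest nuclear pull (Si⁴⁺) gives the smallest ion.
That gives Si⁴⁺ < Al³⁺ < Mg²⁺ < F⁻ < N³⁻. From the smallest end, number 4 is F⁻.

F⁻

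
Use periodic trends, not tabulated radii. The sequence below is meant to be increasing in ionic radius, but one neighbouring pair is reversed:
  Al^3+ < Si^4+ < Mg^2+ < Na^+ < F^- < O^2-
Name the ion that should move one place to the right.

Scanning neighbour by neighbour, only Al^3+/Si^4+ violates a trend: they are isoelectronic (10 e⁻) and Si has more protons than Al (14 vs 13), making Si^4+ smaller. That makes Al^3+ the one sitting a position early relative to where it belongs.

Al^3+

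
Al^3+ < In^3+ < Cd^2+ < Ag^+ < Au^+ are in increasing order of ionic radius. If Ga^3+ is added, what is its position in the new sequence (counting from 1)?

2

Electron counts and nuclear charges: Al^3+: 10 e⁻, Z=13, Ga^3+: 28 e⁻, Z=31, In^3+: 46 e⁻, Z=49, Cd^2+: 46 e⁻, Z=48, Ag^+: 46 e⁻, Z=47, Au^+: 78 e⁻, Z=79. Al^3+ < Ga^3+ (same group, period 3 vs 4); Ga^3+ < In^3+ (same group, 1 shell fewer); In^3+ < Cd^2+ (both 46 e⁻, Z=49>48); Cd^2+ < Ag^+ (isoelectronic, higher Z=48 is smaller); Ag^+ < Au^+ (same group, 1 shell fewer).
Merged order: Al^3+ < Ga^3+ < In^3+ < Cd^2+ < Ag^+ < Au^+ — Ga^3+ is number 2.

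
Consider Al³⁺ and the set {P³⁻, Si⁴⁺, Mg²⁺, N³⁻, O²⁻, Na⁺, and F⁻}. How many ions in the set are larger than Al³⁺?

Si⁴⁺: 10 e⁻, Z=14, Al³⁺: 10 e⁻, Z=13, Mg²⁺: 10 e⁻, Z=12, Na⁺: 10 e⁻, Z=11, F⁻: 10 e⁻, Z=9, O²⁻: 10 e⁻, Z=8, N³⁻: 10 e⁻, Z=7, P³⁻: 18 e⁻, Z=15. Si⁴⁺ < Al³⁺ (isoelectronic, higher Z=14 is smaller); Al³⁺ < Mg²⁺ (isoelectronic, higher Z=13 is smaller); Mg²⁺ < Na⁺ (isoelectronic, higher Z=12 is smaller); Na⁺ < F⁻ (isoelectronic, higher Z=11 is smaller); F⁻ < O²⁻ (both 10 e⁻, Z=9>8); O²⁻ < N³⁻ (both 10 e⁻, Z=8>7); N³⁻ < P³⁻ (same group, 1 shell fewer).
Placing each against Al³⁺: smaller — Si⁴⁺; larger — Mg²⁺, Na⁺, F⁻, O²⁻, N³⁻, P³⁻. That's 6.

6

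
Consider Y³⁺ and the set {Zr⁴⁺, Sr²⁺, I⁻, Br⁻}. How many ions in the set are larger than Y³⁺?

3

Electron counts and nuclear charges: Zr⁴⁺ (Z=40, 36 e⁻), Y³⁺ (Z=39, 36 e⁻), Sr²⁺ (Z=38, 36 e⁻), Br⁻ (Z=35, 36 e⁻), I⁻ (Z=53, 54 e⁻). Zr⁴⁺ < Y³⁺ (isoelectronic, higher Z=40 is smaller); Y³⁺ < Sr²⁺ (isoelectronic, higher Z=39 is smaller); Sr²⁺ < Br⁻ (both 36 e⁻, Z=38>35); Br⁻ < I⁻ (same group, period 4 vs 5).
Ordering all of them (including Y³⁺) by radius gives Zr⁴⁺ < Y³⁺ < Sr²⁺ < Br⁻ < I⁻. Count: 3.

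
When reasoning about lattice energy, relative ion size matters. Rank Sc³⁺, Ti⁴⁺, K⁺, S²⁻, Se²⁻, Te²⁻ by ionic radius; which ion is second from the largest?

Se²⁻

Electron counts and nuclear charges: Ti⁴⁺ has 18 e⁻ (Z=22), Sc³⁺ has 18 e⁻ (Z=21), K⁺ has 18 e⁻ (Z=19), S²⁻ has 18 e⁻ (Z=16), Se²⁻ has 36 e⁻ (Z=34), Te²⁻ has 54 e⁻ (Z=52). Ti⁴⁺ < Sc³⁺ (both 18 e⁻, Z=22>21); Sc³⁺ < K⁺ (isoelectronic, higher Z=21 is smaller); K⁺ < S²⁻ (both 18 e⁻, Z=19>16); S²⁻ < Se²⁻ (same group, period 3 vs 4); Se²⁻ < Te²⁻ (same group, 1 shell fewer).
That gives Ti⁴⁺ < Sc³⁺ < K⁺ < S²⁻ < Se²⁻ < Te²⁻. From the largest end, number 2 is Se²⁻.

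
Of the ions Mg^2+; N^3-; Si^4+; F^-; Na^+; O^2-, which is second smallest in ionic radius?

Isoelectronic series (10 e⁻ each). Size is set by nuclear charge: more protons means a smaller ion. Si^4+ (Z=14), Mg^2+ (Z=12), Na^+ (Z=11), F^- (Z=9), O^2- (Z=8), N^3- (Z=7).
Full ascending order: Si^4+ < Mg^2+ < Na^+ < F^- < O^2- < N^3-. Counting from the smallest, position 2 is Mg^2+.

Mg^2+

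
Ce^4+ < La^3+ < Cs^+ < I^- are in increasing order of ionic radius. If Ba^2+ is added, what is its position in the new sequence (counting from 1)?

These species are isoelectronic with 54 electrons. The only difference is the number of protons: Ce^4+ (Z=58), La^3+ (Z=57), Ba^2+ (Z=56), Cs^+ (Z=55), I^- (Z=53). The strongest nuclear pull (Ce^4+) gives the smallest ion.
Merged order: Ce^4+ < La^3+ < Ba^2+ < Cs^+ < I^- — Ba^2+ is number 3.

3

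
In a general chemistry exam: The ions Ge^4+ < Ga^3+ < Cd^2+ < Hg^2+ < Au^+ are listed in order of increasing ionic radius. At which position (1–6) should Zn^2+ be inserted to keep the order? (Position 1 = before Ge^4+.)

3

Work out protons and electrons: Ge^4+ has 28 e⁻ (Z=32), Ga^3+ has 28 e⁻ (Z=31), Zn^2+ has 28 e⁻ (Z=30), Cd^2+ has 46 e⁻ (Z=48), Hg^2+ has 78 e⁻ (Z=80), Au^+ has 78 e⁻ (Z=79). Ge^4+ < Ga^3+ (both 28 e⁻, Z=32>31); Ga^3+ < Zn^2+ (both 28 e⁻, Z=31>30); Zn^2+ < Cd^2+ (same group, 1 shell fewer); Cd^2+ < Hg^2+ (same group, period 5 vs 6); Hg^2+ < Au^+ (isoelectronic, higher Z=80 is smaller).
Putting Zn^2+ in gives Ge^4+ < Ga^3+ < Zn^2+ < Cd^2+ < Hg^2+ < Au^+; it lands at slot 3.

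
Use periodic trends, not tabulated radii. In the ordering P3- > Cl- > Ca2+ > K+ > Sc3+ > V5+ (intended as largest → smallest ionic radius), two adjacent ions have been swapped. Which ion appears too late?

K+

Check each adjacent pair. Ca2+ and K+ are reversed: Ca2+ and K+ share 18 electrons; the higher nuclear charge on Ca (Z=20) contracts it more, so Ca2+ < K+. No other neighbouring pair contradicts the periodic trends, so K+ is the ion listed too late.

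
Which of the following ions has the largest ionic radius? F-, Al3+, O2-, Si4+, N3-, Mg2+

N3-

These species are isoelectronic with 10 electrons. The only difference is the number of protons: Si4+ (Z=14), Al3+ (Z=13), Mg2+ (Z=12), F- (Z=9), O2- (Z=8), N3- (Z=7). The strongest nuclear pull (Si4+) gives the smallest ion.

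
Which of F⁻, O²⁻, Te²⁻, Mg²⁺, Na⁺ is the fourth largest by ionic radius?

Na⁺

Electron counts and nuclear charges: Mg²⁺ has 10 e⁻ (Z=12), Na⁺ has 10 e⁻ (Z=11), F⁻ has 10 e⁻ (Z=9), O²⁻ has 10 e⁻ (Z=8), Te²⁻ has 54 e⁻ (Z=52). Mg²⁺ < Na⁺ (isoelectronic, higher Z=12 is smaller); Na⁺ < F⁻ (both 10 e⁻, Z=11>9); F⁻ < O²⁻ (both 10 e⁻, Z=9>8); O²⁻ < Te²⁻ (same group, 3 shells fewer).
So the order is Mg²⁺ < Na⁺ < F⁻ < O²⁻ < Te²⁻; the 4th-largest ion is Na⁺.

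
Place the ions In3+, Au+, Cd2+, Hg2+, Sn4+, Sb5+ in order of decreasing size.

Au+ > Hg2+ > Cd2+ > In3+ > Sn4+ > Sb5+

Electron counts and nuclear charges: Sb5+: 46 e⁻, Z=51, Sn4+: 46 e⁻, Z=50, In3+: 46 e⁻, Z=49, Cd2+: 46 e⁻, Z=48, Hg2+: 78 e⁻, Z=80, Au+: 78 e⁻, Z=79. Sb5+ < Sn4+ (both 46 e⁻, Z=51>50); Sn4+ < In3+ (both 46 e⁻, Z=50>49); In3+ < Cd2+ (isoelectronic, higher Z=49 is smaller); Cd2+ < Hg2+ (same group, period 5 vs 6); Hg2+ < Au+ (both 78 e⁻, Z=80>79).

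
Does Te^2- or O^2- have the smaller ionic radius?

O^2-

All are in the same group with charge -2. Radius grows down the group as n (the outermost shell) increases.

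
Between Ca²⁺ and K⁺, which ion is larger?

Each ion has 18 electrons. The ranking follows nuclear charge in reverse — greater Z gives a smaller radius. Ca²⁺ (Z=20), K⁺ (Z=19).

K⁺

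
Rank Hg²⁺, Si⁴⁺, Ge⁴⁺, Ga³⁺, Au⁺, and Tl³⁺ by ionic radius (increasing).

Si⁴⁺ < Ge⁴⁺ < Ga³⁺ < Tl³⁺ < Hg²⁺ < Au⁺

Tabulating Z and e⁻: Si⁴⁺ has 10 e⁻ (Z=14), Ge⁴⁺ has 28 e⁻ (Z=32), Ga³⁺ has 28 e⁻ (Z=31), Tl³⁺ has 78 e⁻ (Z=81), Hg²⁺ has 78 e⁻ (Z=80), Au⁺ has 78 e⁻ (Z=79). Si⁴⁺ < Ge⁴⁺ (same group, 1 shell fewer); Ge⁴⁺ < Ga³⁺ (both 28 e⁻, Z=32>31); Ga³⁺ < Tl³⁺ (same group, period 4 vs 6); Tl³⁺ < Hg²⁺ (both 78 e⁻, Z=81>80); Hg²⁺ < Au⁺ (both 78 e⁻, Z=80>79).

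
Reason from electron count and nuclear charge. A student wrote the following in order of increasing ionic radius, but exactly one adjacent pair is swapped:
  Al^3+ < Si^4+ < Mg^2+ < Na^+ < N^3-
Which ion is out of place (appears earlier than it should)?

Al^3+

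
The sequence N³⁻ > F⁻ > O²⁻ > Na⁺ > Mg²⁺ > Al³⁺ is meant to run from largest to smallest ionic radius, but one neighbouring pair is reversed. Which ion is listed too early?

F⁻

The pair F⁻, O²⁻ is the wrong way round — both have 10 electrons but Z(F)=9 > Z(O)=8, so F⁻ should be the smaller of the two. All other adjacent pairs agree with periodic trends, so F⁻ is the misplaced ion.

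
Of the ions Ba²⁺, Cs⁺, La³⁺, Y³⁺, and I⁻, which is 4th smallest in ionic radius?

Cs⁺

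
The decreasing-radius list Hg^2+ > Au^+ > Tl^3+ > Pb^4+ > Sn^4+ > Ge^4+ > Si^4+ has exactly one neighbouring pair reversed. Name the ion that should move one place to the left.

Check each adjacent pair. Hg^2+ and Au^+ are reversed: they are isoelectronic (78 e⁻) and Hg has more protons than Au (80 vs 79), making Hg^2+ smaller. No other neighbouring pair contradicts the periodic trends, so Au^+ is the ion listed too late.

Au^+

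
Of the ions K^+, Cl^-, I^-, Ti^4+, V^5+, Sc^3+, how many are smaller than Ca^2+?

3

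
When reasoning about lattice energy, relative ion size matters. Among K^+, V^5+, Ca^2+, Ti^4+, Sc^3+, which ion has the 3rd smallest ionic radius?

Sc^3+

These species are isoelectronic with 18 electrons. The only difference is the number of protons: V^5+ (Z=23), Ti^4+ (Z=22), Sc^3+ (Z=21), Ca^2+ (Z=20), K^+ (Z=19). The strongest nuclear pull (V^5+) gives the smallest ion.
Ordering: V^5+ < Ti^4+ < Sc^3+ < Ca^2+ < K^+. The 3rd smallest is Sc^3+.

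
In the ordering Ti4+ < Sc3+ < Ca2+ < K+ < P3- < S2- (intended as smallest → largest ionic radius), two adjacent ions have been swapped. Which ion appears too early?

The pair P3-, S2- is the wrong way round — S2- and P3- share 18 electrons; the higher nuclear charge on S (Z=16) contracts it more, so S2- < P3-. All other adjacent pairs agree with periodic trends, so P3- is the misplaced ion.

P3-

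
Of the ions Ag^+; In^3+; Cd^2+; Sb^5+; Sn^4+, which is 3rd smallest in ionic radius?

All of these have 46 electrons (isoelectronic). With the same electron cloud, the ion with the most protons pulls it in tightest. Nuclear charges: Sb^5+ (Z=51), Sn^4+ (Z=50), In^3+ (Z=49), Cd^2+ (Z=48), Ag^+ (Z=47). Highest Z is smallest.
That gives Sb^5+ < Sn^4+ < In^3+ < Cd^2+ < Ag^+. From the smallest end, number 3 is In^3+.

In^3+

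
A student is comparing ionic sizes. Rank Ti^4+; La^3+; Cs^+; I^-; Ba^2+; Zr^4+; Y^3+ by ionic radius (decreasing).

First list Z and electron count for each: Ti^4+ has 18 e⁻ (Z=22), Zr^4+ has 36 e⁻ (Z=40), Y^3+ has 36 e⁻ (Z=39), La^3+ has 54 e⁻ (Z=57), Ba^2+ has 54 e⁻ (Z=56), Cs^+ has 54 e⁻ (Z=55), I^- has 54 e⁻ (Z=53). Ti^4+ < Zr^4+ (same group, 1 shell fewer); Zr^4+ < Y^3+ (isoelectronic, higher Z=40 is smaller); Y^3+ < La^3+ (same group, 1 shell fewer); La^3+ < Ba^2+ (isoelectronic, higher Z=57 is smaller); Ba^2+ < Cs^+ (both 54 e⁻, Z=56>55); Cs^+ < I^- (isoelectronic, higher Z=55 is smaller).

I^- > Cs^+ > Ba^2+ > La^3+ > Y^3+ > Zr^4+ > Ti^4+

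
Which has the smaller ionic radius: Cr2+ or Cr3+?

Cr3+

These are all Cr ions. Removing more electrons (higher positive charge) pulls the remaining electrons in closer, so Cr3+ is smallest and Cr2+ is largest.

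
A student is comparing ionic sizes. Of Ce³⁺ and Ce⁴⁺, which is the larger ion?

For a single element, ionic radius drops as positive charge rises — Ce⁴⁺ < Ce³⁺.

Ce³⁺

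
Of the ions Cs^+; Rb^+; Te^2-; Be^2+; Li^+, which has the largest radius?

Be^2+: 2 e⁻, Z=4, Li^+: 2 e⁻, Z=3, Rb^+: 36 e⁻, Z=37, Cs^+: 54 e⁻, Z=55, Te^2-: 54 e⁻, Z=52. Be^2+ < Li^+ (both 2 e⁻, Z=4>3); Li^+ < Rb^+ (same group, 3 shells fewer); Rb^+ < Cs^+ (same group, 1 shell fewer); Cs^+ < Te^2- (both 54 e⁻, Z=55>52).

Te^2-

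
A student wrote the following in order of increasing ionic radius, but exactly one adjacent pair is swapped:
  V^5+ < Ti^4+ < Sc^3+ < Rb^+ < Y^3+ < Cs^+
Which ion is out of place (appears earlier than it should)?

The pair Rb^+, Y^3+ is the wrong way round — Y^3+ and Rb^+ share 36 electrons; the higher nuclear charge on Y (Z=39) contracts it more, so Y^3+ < Rb^+. All other adjacent pairs agree with periodic trends, so Rb^+ is the misplaced ion.

Rb^+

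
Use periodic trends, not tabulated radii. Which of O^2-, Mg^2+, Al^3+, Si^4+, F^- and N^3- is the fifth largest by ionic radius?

Al^3+

These species are isoelectronic with 10 electrons. The only difference is the number of protons: Si^4+ (Z=14), Al^3+ (Z=13), Mg^2+ (Z=12), F^- (Z=9), O^2- (Z=8), N^3- (Z=7). The strongest nuclear pull (Si^4+) gives the smallest ion.
Ordering: Si^4+ < Al^3+ < Mg^2+ < F^- < O^2- < N^3-. The fifth largest is Al^3+.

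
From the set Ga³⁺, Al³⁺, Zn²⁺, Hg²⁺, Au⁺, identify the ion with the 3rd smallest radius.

Tabulating Z and e⁻: Al³⁺ has 10 e⁻ (Z=13), Ga³⁺ has 28 e⁻ (Z=31), Zn²⁺ has 28 e⁻ (Z=30), Hg²⁺ has 78 e⁻ (Z=80), Au⁺ has 78 e⁻ (Z=79). Al³⁺ < Ga³⁺ (same group, period 3 vs 4); Ga³⁺ < Zn²⁺ (isoelectronic, higher Z=31 is smaller); Zn²⁺ < Hg²⁺ (same group, 2 shells fewer); Hg²⁺ < Au⁺ (isoelectronic, higher Z=80 is smaller).
Full ascending order: Al³⁺ < Ga³⁺ < Zn²⁺ < Hg²⁺ < Au⁺. Counting from the smallest, position 3 is Zn²⁺.

Zn²⁺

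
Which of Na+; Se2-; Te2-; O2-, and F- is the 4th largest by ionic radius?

F-

Na+ has 10 e⁻ (Z=11), F- has 10 e⁻ (Z=9), O2- has 10 e⁻ (Z=8), Se2- has 36 e⁻ (Z=34), Te2- has 54 e⁻ (Z=52). Na+ < F- (isoelectronic, higher Z=11 is smaller); F- < O2- (isoelectronic, higher Z=9 is smaller); O2- < Se2- (same group, 2 shells fewer); Se2- < Te2- (same group, period 4 vs 5).
That gives Na+ < F- < O2- < Se2- < Te2-. From the largest end, number 4 is F-.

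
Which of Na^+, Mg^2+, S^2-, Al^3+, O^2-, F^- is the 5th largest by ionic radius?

Mg^2+

Work out protons and electrons: Al^3+ has 10 e⁻ (Z=13), Mg^2+ has 10 e⁻ (Z=12), Na^+ has 10 e⁻ (Z=11), F^- has 10 e⁻ (Z=9), O^2- has 10 e⁻ (Z=8), S^2- has 18 e⁻ (Z=16). Al^3+ < Mg^2+ (isoelectronic, higher Z=13 is smaller); Mg^2+ < Na^+ (isoelectronic, higher Z=12 is smaller); Na^+ < F^- (isoelectronic, higher Z=11 is smaller); F^- < O^2- (isoelectronic, higher Z=9 is smaller); O^2- < S^2- (same group, period 2 vs 3).
So the order is Al^3+ < Mg^2+ < Na^+ < F^- < O^2- < S^2-; the 5th-largest ion is Mg^2+.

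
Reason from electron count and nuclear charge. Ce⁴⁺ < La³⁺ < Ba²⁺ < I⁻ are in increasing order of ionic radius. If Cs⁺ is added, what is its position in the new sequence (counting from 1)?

All of these have 54 electrons (isoelectronic). With the same electron cloud, the ion with the most protons pulls it in tightest. Nuclear charges: Ce⁴⁺ (Z=58), La³⁺ (Z=57), Ba²⁺ (Z=56), Cs⁺ (Z=55), I⁻ (Z=53). Highest Z is smallest.
Putting Cs⁺ in gives Ce⁴⁺ < La³⁺ < Ba²⁺ < Cs⁺ < I⁻; it lands at slot 4.

4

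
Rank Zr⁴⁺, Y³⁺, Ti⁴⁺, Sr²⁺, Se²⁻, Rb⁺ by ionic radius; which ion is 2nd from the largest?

Tabulating Z and e⁻: Ti⁴⁺ (Z=22, 18 e⁻), Zr⁴⁺ (Z=40, 36 e⁻), Y³⁺ (Z=39, 36 e⁻), Sr²⁺ (Z=38, 36 e⁻), Rb⁺ (Z=37, 36 e⁻), Se²⁻ (Z=34, 36 e⁻). Ti⁴⁺ < Zr⁴⁺ (same group, 1 shell fewer); Zr⁴⁺ < Y³⁺ (isoelectronic, higher Z=40 is smaller); Y³⁺ < Sr²⁺ (isoelectronic, higher Z=39 is smaller); Sr²⁺ < Rb⁺ (both 36 e⁻, Z=38>37); Rb⁺ < Se²⁻ (both 36 e⁻, Z=37>34).
So the order is Ti⁴⁺ < Zr⁴⁺ < Y³⁺ < Sr²⁺ < Rb⁺ < Se²⁻; the 2nd-largest ion is Rb⁺.

Rb⁺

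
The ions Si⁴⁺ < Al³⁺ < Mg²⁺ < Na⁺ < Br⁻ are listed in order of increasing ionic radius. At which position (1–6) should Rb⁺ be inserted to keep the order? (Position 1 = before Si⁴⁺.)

5

Si⁴⁺ (Z=14, 10 e⁻), Al³⁺ (Z=13, 10 e⁻), Mg²⁺ (Z=12, 10 e⁻), Na⁺ (Z=11, 10 e⁻), Rb⁺ (Z=37, 36 e⁻), Br⁻ (Z=35, 36 e⁻). Si⁴⁺ < Al³⁺ (isoelectronic, higher Z=14 is smaller); Al³⁺ < Mg²⁺ (isoelectronic, higher Z=13 is smaller); Mg²⁺ < Na⁺ (isoelectronic, higher Z=12 is smaller); Na⁺ < Rb⁺ (same group, period 3 vs 5); Rb⁺ < Br⁻ (isoelectronic, higher Z=37 is smaller).
Merged order: Si⁴⁺ < Al³⁺ < Mg²⁺ < Na⁺ < Rb⁺ < Br⁻ — Rb⁺ is number 5.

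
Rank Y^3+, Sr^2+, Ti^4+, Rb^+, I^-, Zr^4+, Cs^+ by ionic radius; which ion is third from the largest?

Rb^+

Electron counts and nuclear charges: Ti^4+: 18 e⁻, Z=22, Zr^4+: 36 e⁻, Z=40, Y^3+: 36 e⁻, Z=39, Sr^2+: 36 e⁻, Z=38, Rb^+: 36 e⁻, Z=37, Cs^+: 54 e⁻, Z=55, I^-: 54 e⁻, Z=53. Ti^4+ < Zr^4+ (same group, period 4 vs 5); Zr^4+ < Y^3+ (isoelectronic, higher Z=40 is smaller); Y^3+ < Sr^2+ (both 36 e⁻, Z=39>38); Sr^2+ < Rb^+ (isoelectronic, higher Z=38 is smaller); Rb^+ < Cs^+ (same group, 1 shell fewer); Cs^+ < I^- (isoelectronic, higher Z=55 is smaller).
So the order is Ti^4+ < Zr^4+ < Y^3+ < Sr^2+ < Rb^+ < Cs^+ < I^-; the 3rd-largest ion is Rb^+.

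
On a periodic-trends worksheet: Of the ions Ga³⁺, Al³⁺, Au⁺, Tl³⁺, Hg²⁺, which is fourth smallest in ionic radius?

Al³⁺ has 10 e⁻ (Z=13), Ga³⁺ has 28 e⁻ (Z=31), Tl³⁺ has 78 e⁻ (Z=81), Hg²⁺ has 78 e⁻ (Z=80), Au⁺ has 78 e⁻ (Z=79). Al³⁺ < Ga³⁺ (same group, period 3 vs 4); Ga³⁺ < Tl³⁺ (same group, period 4 vs 6); Tl³⁺ < Hg²⁺ (isoelectronic, higher Z=81 is smaller); Hg²⁺ < Au⁺ (isoelectronic, higher Z=80 is smaller).
So the order is Al³⁺ < Ga³⁺ < Tl³⁺ < Hg²⁺ < Au⁺; the 4th-smallest ion is Hg²⁺.

Hg²⁺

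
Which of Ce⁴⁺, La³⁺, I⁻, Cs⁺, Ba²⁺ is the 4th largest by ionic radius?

La³⁺

These species are isoelectronic with 54 electrons. The only difference is the number of protons: Ce⁴⁺ (Z=58), La³⁺ (Z=57), Ba²⁺ (Z=56), Cs⁺ (Z=55), I⁻ (Z=53). The strongest nuclear pull (Ce⁴⁺) gives the smallest ion.
That gives Ce⁴⁺ < La³⁺ < Ba²⁺ < Cs⁺ < I⁻. From the largest end, number 4 is La³⁺.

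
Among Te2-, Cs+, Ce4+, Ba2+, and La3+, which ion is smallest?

Ce4+

These species are isoelectronic with 54 electrons. The only difference is the number of protons: Ce4+ (Z=58), La3+ (Z=57), Ba2+ (Z=56), Cs+ (Z=55), Te2- (Z=52). The strongest nuclear pull (Ce4+) gives the smallest ion.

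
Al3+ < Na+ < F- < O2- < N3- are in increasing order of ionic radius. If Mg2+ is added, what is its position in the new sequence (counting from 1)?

These species are isoelectronic with 10 electrons. The only difference is the number of protons: Al3+ (Z=13), Mg2+ (Z=12), Na+ (Z=11), F- (Z=9), O2- (Z=8), N3- (Z=7). The strongest nuclear pull (Al3+) gives the smallest ion.
Putting Mg2+ in gives Al3+ < Mg2+ < Na+ < F- < O2- < N3-; it lands at slot 2.

2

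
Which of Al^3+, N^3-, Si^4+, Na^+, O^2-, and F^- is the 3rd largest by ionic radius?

All of these have 10 electrons (isoelectronic). With the same electron cloud, the ion with the most protons pulls it in tightest. Nuclear charges: Si^4+ (Z=14), Al^3+ (Z=13), Na^+ (Z=11), F^- (Z=9), O^2- (Z=8), N^3- (Z=7). Highest Z is smallest.
That gives Si^4+ < Al^3+ < Na^+ < F^- < O^2- < N^3-. From the largest end, number 3 is F^-.

F^-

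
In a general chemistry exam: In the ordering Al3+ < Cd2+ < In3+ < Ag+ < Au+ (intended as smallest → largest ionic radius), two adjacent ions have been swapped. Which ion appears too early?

Check each adjacent pair. Cd2+ and In3+ are reversed: both have 46 electrons but Z(In)=49 > Z(Cd)=48, so In3+ should be the smaller of the two. No other neighbouring pair contradicts the periodic trends, so Cd2+ is the ion listed too early.

Cd2+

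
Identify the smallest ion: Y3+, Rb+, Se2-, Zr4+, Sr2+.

Zr4+

These species are isoelectronic with 36 electrons. The only difference is the number of protons: Zr4+ (Z=40), Y3+ (Z=39), Sr2+ (Z=38), Rb+ (Z=37), Se2- (Z=34). The strongest nuclear pull (Zr4+) gives the smallest ion.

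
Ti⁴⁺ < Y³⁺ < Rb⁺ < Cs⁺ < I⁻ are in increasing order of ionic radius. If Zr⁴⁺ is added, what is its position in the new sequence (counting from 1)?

2

Electron counts and nuclear charges: Ti⁴⁺ (Z=22, 18 e⁻), Zr⁴⁺ (Z=40, 36 e⁻), Y³⁺ (Z=39, 36 e⁻), Rb⁺ (Z=37, 36 e⁻), Cs⁺ (Z=55, 54 e⁻), I⁻ (Z=53, 54 e⁻). Ti⁴⁺ < Zr⁴⁺ (same group, 1 shell fewer); Zr⁴⁺ < Y³⁺ (both 36 e⁻, Z=40>39); Y³⁺ < Rb⁺ (isoelectronic, higher Z=39 is smaller); Rb⁺ < Cs⁺ (same group, 1 shell fewer); Cs⁺ < I⁻ (both 54 e⁻, Z=55>53).
Merged order: Ti⁴⁺ < Zr⁴⁺ < Y³⁺ < Rb⁺ < Cs⁺ < I⁻ — Zr⁴⁺ is number 2.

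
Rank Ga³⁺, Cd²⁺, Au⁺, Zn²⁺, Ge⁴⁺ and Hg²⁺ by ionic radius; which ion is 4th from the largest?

Ge⁴⁺: 28 e⁻, Z=32, Ga³⁺: 28 e⁻, Z=31, Zn²⁺: 28 e⁻, Z=30, Cd²⁺: 46 e⁻, Z=48, Hg²⁺: 78 e⁻, Z=80, Au⁺: 78 e⁻, Z=79. Ge⁴⁺ < Ga³⁺ (isoelectronic, higher Z=32 is smaller); Ga³⁺ < Zn²⁺ (isoelectronic, higher Z=31 is smaller); Zn²⁺ < Cd²⁺ (same group, period 4 vs 5); Cd²⁺ < Hg²⁺ (same group, period 5 vs 6); Hg²⁺ < Au⁺ (both 78 e⁻, Z=80>79).
Ordering: Ge⁴⁺ < Ga³⁺ < Zn²⁺ < Cd²⁺ < Hg²⁺ < Au⁺. The 4th largest is Zn²⁺.

Zn²⁺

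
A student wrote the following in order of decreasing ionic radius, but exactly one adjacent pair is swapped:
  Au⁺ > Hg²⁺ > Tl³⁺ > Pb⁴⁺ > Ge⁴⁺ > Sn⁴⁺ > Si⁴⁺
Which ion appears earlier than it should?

Check each adjacent pair. Ge⁴⁺ and Sn⁴⁺ are reversed: Ge⁴⁺ and Sn⁴⁺ are in one column with the same charge; the lighter period-4 ion has one fewer shell and is smaller. No other neighbouring pair contradicts the periodic trends, so Ge⁴⁺ is the ion listed too early.

Ge⁴⁺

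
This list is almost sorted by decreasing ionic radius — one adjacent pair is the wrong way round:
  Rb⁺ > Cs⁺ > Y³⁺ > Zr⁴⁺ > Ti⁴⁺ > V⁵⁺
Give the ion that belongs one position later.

Rb⁺

Compare adjacent ions: both in group 1 with the same charge; Rb⁺ (period 5) has the smaller radius — yet in this decreasing list Rb⁺ sits before Cs⁺. Nothing else is reversed, so Rb⁺ should move one place to the right.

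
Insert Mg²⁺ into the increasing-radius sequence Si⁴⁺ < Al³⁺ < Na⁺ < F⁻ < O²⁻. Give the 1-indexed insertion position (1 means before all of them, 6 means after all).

3

Each ion has 10 electrons. The ranking follows nuclear charge in reverse — greater Z gives a smaller radius. Si⁴⁺ (Z=14), Al³⁺ (Z=13), Mg²⁺ (Z=12), Na⁺ (Z=11), F⁻ (Z=9), O²⁻ (Z=8).
The complete sequence is Si⁴⁺ < Al³⁺ < Mg²⁺ < Na⁺ < F⁻ < O²⁻. Mg²⁺ sits at position 3.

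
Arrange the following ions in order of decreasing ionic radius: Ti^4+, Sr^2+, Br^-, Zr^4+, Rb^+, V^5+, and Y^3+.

V^5+ has 18 e⁻ (Z=23), Ti^4+ has 18 e⁻ (Z=22), Zr^4+ has 36 e⁻ (Z=40), Y^3+ has 36 e⁻ (Z=39), Sr^2+ has 36 e⁻ (Z=38), Rb^+ has 36 e⁻ (Z=37), Br^- has 36 e⁻ (Z=35). V^5+ < Ti^4+ (isoelectronic, higher Z=23 is smaller); Ti^4+ < Zr^4+ (same group, 1 shell fewer); Zr^4+ < Y^3+ (both 36 e⁻, Z=40>39); Y^3+ < Sr^2+ (isoelectronic, higher Z=39 is smaller); Sr^2+ < Rb^+ (both 36 e⁻, Z=38>37); Rb^+ < Br^- (isoelectronic, higher Z=37 is smaller).

Br^- > Rb^+ > Sr^2+ > Y^3+ > Zr^4+ > Ti^4+ > V^5+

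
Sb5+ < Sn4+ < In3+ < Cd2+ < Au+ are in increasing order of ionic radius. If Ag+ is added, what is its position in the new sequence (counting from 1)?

Work out protons and electrons: Sb5+ (Z=51, 46 e⁻), Sn4+ (Z=50, 46 e⁻), In3+ (Z=49, 46 e⁻), Cd2+ (Z=48, 46 e⁻), Ag+ (Z=47, 46 e⁻), Au+ (Z=79, 78 e⁻). Sb5+ < Sn4+ (isoelectronic, higher Z=51 is smaller); Sn4+ < In3+ (both 46 e⁻, Z=50>49); In3+ < Cd2+ (isoelectronic, higher Z=49 is smaller); Cd2+ < Ag+ (both 46 e⁻, Z=48>47); Ag+ < Au+ (same group, 1 shell fewer).
With Ag+ included the full order is Sb5+ < Sn4+ < In3+ < Cd2+ < Ag+ < Au+, so it takes position 5.

5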